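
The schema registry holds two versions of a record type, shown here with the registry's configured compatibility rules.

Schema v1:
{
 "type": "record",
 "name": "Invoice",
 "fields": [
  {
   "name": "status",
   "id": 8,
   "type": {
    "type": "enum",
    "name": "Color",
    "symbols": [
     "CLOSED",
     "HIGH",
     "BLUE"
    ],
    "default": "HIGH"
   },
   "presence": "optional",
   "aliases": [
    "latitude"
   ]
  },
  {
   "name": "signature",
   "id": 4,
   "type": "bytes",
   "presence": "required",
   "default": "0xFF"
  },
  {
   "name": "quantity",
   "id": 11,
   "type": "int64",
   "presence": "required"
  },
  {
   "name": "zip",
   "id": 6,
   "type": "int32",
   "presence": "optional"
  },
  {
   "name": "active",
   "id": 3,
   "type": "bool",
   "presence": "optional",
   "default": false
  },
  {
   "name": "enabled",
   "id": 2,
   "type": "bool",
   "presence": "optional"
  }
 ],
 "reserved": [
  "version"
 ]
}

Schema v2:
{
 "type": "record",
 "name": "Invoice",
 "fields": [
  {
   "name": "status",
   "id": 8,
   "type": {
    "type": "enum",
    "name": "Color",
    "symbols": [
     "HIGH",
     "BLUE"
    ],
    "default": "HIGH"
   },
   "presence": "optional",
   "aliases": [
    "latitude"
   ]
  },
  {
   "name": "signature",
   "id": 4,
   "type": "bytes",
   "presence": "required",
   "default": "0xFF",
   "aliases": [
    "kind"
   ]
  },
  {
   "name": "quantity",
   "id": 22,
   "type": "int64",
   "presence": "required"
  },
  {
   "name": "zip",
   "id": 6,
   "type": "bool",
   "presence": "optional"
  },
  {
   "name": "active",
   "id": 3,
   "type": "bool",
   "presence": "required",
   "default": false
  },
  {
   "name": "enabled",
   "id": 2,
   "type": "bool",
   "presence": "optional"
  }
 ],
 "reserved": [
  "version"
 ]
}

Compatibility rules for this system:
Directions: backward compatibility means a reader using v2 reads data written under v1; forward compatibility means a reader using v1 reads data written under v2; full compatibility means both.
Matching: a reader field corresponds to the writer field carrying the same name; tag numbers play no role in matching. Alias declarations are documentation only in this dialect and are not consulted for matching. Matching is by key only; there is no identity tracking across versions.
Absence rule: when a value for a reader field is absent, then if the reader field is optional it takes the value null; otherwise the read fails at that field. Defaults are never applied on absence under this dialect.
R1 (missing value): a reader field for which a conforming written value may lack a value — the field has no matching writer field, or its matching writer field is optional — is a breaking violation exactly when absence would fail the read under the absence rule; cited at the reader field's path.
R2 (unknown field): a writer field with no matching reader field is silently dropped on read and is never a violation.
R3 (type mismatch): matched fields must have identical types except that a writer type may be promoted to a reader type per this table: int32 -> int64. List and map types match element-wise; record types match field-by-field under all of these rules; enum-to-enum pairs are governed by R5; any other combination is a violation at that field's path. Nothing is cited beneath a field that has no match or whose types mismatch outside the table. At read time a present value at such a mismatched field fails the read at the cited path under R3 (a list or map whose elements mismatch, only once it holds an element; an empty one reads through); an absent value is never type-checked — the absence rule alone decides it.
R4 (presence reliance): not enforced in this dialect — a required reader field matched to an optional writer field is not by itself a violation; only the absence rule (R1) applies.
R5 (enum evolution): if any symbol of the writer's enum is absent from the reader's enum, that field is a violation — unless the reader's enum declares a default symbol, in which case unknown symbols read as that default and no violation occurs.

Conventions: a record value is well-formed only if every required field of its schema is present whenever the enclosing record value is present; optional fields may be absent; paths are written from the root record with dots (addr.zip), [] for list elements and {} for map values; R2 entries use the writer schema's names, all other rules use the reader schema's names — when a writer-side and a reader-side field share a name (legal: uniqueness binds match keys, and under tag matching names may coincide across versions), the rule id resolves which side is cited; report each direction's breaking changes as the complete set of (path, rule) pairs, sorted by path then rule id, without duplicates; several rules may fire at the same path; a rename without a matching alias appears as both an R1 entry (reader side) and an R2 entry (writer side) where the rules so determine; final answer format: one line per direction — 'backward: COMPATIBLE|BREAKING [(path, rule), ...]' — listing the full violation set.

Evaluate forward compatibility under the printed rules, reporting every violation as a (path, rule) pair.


in Invoice below, arrows point writer -> reader
forward analysis of Invoice with v1 as reader and v2 as writer:
  status: Color -> Color, writer optional; from status
  signature: bytes -> bytes, writer required; from signature
  quantity: int64 -> int64, writer required; from quantity
  zip: bool -> int32, writer optional; from zip
  active: bool -> bool, writer required; from active
  enabled: bool -> bool, writer optional; from enabled
  breaking: (zip, R3)
  => 1 violation(s): forward is BREAKING for Invoice
diffs on Invoice not affecting the asked answer:
  enum Color (field status in record Invoice): symbol CLOSED removed -> inert for the asked Invoice verdict: nothing fires
  field quantity in record Invoice: tag 11 changed to 22 -> inert for the asked Invoice verdict: nothing fires
  field active in record Invoice: optional changed to required -> fires only in the backward direction of Invoice, which is not asked here

forward: BREAKING [(zip, R3)]


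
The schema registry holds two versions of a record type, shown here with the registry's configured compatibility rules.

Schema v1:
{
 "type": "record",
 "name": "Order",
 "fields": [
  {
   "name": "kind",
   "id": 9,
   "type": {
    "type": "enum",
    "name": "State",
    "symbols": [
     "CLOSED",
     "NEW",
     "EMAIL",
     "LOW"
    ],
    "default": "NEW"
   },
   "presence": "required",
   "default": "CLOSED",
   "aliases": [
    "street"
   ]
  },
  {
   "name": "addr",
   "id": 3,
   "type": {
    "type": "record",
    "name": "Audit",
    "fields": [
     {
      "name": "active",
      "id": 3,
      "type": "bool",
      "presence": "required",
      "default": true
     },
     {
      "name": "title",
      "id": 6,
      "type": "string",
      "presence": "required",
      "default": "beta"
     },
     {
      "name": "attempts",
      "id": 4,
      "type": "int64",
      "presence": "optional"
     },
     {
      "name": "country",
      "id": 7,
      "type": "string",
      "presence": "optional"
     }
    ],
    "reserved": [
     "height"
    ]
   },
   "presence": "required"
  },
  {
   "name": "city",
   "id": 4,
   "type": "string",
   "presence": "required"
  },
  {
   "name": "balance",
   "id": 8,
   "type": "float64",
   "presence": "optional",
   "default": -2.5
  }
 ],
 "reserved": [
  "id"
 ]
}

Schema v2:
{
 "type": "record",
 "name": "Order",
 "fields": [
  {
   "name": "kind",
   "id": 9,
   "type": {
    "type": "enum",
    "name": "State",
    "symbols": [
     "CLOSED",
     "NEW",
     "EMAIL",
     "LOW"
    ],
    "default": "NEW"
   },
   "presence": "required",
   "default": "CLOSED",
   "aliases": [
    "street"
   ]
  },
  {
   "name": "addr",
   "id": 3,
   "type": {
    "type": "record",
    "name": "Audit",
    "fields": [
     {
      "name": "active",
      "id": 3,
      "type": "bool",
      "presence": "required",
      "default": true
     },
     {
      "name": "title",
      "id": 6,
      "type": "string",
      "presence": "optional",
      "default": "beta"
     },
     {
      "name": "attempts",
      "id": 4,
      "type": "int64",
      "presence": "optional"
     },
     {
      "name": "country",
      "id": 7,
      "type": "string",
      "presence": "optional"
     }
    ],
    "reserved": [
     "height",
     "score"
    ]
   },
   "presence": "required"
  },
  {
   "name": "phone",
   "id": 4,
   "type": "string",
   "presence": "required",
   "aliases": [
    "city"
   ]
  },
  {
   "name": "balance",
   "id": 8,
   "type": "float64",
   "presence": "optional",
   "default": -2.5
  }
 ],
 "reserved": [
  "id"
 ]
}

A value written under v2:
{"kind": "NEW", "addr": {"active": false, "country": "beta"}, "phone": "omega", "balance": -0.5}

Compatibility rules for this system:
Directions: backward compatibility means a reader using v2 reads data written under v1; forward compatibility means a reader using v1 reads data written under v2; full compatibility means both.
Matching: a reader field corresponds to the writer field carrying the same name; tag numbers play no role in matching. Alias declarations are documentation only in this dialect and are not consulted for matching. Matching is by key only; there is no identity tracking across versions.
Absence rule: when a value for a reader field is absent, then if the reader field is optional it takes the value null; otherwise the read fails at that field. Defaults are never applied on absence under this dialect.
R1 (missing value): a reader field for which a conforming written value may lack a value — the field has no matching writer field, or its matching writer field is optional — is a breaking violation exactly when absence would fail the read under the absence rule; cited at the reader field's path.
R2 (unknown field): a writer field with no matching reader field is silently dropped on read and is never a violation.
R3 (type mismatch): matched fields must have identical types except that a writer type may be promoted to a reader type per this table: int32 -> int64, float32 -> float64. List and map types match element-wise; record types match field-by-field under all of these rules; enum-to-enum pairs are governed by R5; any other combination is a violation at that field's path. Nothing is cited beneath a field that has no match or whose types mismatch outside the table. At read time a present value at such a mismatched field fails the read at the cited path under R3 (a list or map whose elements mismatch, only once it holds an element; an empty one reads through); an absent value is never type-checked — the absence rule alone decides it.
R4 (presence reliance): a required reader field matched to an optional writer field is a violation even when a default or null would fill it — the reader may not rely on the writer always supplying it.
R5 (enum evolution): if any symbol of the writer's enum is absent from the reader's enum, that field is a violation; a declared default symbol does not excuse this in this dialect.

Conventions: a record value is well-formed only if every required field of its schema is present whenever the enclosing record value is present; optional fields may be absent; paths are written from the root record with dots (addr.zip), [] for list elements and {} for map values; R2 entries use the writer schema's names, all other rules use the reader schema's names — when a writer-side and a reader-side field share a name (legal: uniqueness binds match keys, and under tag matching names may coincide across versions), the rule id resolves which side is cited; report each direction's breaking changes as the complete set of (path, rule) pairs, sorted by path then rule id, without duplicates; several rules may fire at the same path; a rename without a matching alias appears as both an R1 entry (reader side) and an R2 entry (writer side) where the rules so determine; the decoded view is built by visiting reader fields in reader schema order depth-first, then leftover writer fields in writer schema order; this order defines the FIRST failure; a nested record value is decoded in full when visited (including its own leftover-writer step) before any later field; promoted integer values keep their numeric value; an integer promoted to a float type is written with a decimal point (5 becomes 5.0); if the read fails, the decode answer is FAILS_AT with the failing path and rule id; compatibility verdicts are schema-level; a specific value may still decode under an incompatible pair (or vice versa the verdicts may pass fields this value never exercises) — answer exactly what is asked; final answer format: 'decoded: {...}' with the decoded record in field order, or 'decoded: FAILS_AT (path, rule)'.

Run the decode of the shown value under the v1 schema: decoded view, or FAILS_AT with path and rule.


in Order below, arrows point writer -> reader
decoding the Order value with the v1 reader:
  kind := "NEW"
  addr.active := false
  read fails at addr.title under R1 (no fill)
  => FAILS_AT (addr.title, R1)
remaining Order differences; none change what is asked:
  renamed field city to phone in record Order (alias city declared on the renamed field) -> a verdict-level change on Order — the shown value reads the same

decoded: FAILS_AT (addr.title, R1)


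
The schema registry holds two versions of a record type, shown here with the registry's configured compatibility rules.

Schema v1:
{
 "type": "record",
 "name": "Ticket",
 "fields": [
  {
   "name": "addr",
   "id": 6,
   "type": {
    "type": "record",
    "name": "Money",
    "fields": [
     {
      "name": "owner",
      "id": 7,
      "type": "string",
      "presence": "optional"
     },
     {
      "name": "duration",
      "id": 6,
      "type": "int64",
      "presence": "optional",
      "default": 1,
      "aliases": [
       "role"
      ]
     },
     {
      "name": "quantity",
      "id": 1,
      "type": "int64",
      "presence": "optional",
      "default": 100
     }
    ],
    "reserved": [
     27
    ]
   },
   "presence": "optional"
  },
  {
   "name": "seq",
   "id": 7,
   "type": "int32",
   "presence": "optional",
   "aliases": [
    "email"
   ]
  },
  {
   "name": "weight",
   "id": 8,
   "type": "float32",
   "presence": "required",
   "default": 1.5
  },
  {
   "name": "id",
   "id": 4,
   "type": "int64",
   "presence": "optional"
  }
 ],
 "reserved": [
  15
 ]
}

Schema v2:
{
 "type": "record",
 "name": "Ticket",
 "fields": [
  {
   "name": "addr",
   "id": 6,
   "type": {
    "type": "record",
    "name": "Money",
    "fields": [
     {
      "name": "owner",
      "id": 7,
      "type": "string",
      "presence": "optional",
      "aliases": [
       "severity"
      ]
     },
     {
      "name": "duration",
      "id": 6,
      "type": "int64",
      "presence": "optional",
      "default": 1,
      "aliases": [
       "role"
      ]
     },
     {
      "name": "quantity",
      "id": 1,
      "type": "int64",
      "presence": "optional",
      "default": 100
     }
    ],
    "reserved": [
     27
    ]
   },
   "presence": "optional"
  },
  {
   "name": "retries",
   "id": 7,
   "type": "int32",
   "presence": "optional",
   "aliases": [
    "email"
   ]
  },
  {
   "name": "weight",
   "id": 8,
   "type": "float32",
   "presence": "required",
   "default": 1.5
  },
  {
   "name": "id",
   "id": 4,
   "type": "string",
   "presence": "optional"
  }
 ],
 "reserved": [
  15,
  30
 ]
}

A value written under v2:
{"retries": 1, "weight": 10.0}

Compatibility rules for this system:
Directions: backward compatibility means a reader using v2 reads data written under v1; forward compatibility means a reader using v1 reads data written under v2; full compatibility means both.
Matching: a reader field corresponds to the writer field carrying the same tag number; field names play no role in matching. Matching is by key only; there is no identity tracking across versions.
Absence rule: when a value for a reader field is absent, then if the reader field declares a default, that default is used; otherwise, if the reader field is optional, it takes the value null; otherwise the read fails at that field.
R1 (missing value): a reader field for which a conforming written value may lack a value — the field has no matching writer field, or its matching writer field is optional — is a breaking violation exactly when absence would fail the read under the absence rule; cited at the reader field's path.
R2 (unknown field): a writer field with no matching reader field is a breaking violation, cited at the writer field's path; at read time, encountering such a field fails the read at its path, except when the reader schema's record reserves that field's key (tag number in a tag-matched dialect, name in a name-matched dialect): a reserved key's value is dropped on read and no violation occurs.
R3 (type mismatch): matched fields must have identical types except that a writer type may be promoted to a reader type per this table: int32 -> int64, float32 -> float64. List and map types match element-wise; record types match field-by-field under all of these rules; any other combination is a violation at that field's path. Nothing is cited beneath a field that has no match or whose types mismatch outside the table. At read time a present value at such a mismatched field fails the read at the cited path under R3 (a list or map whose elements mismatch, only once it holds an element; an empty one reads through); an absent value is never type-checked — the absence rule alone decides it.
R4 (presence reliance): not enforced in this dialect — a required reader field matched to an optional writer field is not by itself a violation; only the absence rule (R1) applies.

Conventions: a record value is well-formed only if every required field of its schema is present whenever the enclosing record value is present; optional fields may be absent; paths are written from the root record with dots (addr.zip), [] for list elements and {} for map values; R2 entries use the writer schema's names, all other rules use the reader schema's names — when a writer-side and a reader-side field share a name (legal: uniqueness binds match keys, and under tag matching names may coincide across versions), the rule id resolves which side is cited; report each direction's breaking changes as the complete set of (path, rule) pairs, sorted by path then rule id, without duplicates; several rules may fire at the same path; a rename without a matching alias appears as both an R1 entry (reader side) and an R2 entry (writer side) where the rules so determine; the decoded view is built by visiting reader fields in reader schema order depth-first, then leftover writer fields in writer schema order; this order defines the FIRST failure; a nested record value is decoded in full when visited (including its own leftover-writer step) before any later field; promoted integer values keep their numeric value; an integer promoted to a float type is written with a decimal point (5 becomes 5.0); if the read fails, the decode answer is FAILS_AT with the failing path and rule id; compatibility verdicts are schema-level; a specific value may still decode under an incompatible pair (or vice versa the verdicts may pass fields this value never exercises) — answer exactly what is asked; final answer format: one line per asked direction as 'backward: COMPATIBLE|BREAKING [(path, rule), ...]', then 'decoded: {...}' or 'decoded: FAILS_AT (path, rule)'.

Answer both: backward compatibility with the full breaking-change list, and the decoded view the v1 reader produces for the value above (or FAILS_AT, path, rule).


the writer's type comes first in each Ticket pair
backward on Ticket — v2 reading data written by v1:
  addr: Money -> Money, writer optional; from addr
  retries: int32 -> int32, writer optional; from seq
  weight: float32 -> float32, writer required; from weight
  id: int64 -> string, writer optional; from id
  addr.owner: string -> string, writer optional; from addr.owner
  addr.duration: int64 -> int64, writer optional; from addr.duration
  addr.quantity: int64 -> int64, writer optional; from addr.quantity
  breaking: (id, R3)
  => backward verdict for Ticket: BREAKING, 1 violation(s)
decode walk for Ticket under reader schema v1:
  addr := null (not supplied -> null)
  seq := 1 (from writer retries)
  weight := 10.0
  id := null (not supplied -> null)
  => decoded: {"addr": null, "seq": 1, "weight": 10.0, "id": null}
the rest of the Ticket diff is inert for this question:
  renamed field seq to retries in record Ticket -> triggers nothing under Ticket's printed rules — same verdict

backward: BREAKING [(id, R3)]; decoded: {"addr": null, "seq": 1, "weight": 10.0, "id": null}


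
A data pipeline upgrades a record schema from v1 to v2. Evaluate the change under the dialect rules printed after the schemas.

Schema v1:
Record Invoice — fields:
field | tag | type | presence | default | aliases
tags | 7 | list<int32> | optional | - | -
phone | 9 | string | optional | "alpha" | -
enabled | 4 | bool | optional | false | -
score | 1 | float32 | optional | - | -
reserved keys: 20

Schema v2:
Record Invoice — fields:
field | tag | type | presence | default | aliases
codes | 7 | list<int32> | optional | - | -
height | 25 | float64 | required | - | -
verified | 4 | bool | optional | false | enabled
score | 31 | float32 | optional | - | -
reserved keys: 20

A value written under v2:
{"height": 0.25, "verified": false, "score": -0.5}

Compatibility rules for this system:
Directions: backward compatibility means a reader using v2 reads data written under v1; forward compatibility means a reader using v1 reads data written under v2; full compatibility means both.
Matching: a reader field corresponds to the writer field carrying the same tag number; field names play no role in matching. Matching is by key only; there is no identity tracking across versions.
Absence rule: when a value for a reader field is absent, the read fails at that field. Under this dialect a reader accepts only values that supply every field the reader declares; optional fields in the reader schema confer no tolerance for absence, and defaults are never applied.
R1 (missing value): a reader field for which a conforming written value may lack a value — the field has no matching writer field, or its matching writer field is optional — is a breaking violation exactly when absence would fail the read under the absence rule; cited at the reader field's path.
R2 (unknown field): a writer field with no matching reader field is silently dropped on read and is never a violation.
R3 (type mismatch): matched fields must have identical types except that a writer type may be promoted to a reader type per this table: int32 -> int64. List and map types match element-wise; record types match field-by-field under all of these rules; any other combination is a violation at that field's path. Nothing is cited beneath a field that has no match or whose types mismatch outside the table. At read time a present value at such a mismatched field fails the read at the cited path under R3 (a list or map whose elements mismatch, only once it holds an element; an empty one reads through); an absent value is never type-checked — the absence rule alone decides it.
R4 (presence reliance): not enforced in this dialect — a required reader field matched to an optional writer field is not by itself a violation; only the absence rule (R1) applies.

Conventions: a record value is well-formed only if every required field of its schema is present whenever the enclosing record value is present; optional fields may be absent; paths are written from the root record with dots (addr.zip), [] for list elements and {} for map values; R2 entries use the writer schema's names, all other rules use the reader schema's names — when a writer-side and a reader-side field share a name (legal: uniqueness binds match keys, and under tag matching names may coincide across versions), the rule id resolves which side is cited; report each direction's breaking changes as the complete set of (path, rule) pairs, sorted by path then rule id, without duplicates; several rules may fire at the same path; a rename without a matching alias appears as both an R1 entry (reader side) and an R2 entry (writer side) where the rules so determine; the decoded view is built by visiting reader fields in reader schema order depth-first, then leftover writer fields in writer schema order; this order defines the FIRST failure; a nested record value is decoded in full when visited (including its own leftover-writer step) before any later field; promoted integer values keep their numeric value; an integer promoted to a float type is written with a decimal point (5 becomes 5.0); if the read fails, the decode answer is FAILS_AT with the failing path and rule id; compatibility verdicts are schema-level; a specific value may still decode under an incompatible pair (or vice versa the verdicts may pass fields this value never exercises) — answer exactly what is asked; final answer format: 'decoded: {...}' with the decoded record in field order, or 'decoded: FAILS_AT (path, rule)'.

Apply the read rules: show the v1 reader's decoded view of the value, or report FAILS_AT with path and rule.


decoded: FAILS_AT (tags, R1)

arrows below run writer -> reader for Invoice
decoding the Invoice value with the v1 reader:
  read fails at tags under R1 (no fill)
  => FAILS_AT (tags, R1)
remaining Invoice differences; none change what is asked:
  field score in record Invoice: tag 1 changed to 31 -> inert under this dialect — no rule fires on Invoice and the result does not move
  removed field phone from record Invoice -> shifts the Invoice verdicts, not this decode
  renamed field enabled to verified in record Invoice (alias enabled declared on the renamed field) -> shifts the Invoice verdicts, not this decode
  added field height to record Invoice: required float64, tag 25 (in v2 it sits immediately before verified) -> shifts the Invoice verdicts, not this decode


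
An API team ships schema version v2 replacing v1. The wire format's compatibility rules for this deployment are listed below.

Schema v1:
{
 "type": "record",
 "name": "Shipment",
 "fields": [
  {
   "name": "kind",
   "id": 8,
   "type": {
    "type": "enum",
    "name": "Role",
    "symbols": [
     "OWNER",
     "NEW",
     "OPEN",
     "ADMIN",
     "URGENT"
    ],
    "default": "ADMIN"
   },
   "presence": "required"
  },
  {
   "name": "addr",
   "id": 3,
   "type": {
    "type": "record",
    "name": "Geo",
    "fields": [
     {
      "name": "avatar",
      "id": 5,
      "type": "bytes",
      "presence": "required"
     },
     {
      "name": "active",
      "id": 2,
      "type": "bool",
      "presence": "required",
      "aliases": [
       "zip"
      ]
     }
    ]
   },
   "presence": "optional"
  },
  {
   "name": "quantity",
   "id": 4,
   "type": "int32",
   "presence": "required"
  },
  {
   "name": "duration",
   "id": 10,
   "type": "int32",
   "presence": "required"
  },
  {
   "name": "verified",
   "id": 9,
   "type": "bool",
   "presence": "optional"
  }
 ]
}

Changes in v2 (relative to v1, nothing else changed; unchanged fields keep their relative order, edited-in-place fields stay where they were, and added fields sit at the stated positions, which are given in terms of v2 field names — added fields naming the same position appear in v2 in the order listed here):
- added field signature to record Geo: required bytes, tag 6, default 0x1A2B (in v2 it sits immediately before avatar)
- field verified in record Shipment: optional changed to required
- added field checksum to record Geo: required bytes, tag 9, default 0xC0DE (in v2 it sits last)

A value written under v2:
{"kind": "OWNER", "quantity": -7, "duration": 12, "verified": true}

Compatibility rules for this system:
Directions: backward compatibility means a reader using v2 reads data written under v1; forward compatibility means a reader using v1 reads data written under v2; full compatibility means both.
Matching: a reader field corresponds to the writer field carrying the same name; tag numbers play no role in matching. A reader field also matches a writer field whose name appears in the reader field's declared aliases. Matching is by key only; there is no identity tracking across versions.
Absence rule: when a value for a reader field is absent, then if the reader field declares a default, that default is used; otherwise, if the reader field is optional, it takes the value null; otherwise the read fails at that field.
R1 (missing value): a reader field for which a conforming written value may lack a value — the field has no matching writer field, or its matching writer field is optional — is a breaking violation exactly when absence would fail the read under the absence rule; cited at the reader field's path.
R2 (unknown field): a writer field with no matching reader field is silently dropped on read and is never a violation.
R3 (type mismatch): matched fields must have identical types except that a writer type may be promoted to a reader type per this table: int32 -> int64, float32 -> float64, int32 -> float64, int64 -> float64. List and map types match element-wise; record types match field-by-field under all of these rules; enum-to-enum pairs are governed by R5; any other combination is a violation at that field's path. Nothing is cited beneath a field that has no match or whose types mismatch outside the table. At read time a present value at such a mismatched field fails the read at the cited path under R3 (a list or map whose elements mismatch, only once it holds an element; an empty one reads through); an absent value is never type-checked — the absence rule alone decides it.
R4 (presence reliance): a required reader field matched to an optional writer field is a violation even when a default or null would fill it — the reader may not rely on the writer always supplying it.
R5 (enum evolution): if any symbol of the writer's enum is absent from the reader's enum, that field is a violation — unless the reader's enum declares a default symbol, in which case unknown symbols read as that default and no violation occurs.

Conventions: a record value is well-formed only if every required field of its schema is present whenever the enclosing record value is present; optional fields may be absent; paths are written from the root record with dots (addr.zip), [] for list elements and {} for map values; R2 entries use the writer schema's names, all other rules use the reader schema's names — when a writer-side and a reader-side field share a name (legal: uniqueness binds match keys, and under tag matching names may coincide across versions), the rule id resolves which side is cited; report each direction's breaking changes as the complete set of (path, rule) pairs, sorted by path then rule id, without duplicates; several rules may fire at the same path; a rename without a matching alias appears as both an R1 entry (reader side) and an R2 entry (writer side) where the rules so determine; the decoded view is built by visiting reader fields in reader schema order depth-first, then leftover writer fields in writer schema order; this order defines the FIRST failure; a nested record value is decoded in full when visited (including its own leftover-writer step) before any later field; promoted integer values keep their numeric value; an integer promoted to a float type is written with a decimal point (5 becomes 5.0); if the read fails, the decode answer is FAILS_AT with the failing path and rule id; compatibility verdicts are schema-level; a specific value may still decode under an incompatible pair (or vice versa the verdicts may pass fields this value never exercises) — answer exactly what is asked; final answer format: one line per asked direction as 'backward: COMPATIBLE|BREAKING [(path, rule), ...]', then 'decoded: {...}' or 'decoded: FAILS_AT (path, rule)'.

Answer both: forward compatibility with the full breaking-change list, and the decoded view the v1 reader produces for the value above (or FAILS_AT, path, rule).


forward: COMPATIBLE []; decoded: {"kind": "OWNER", "addr": null, "quantity": -7, "duration": 12, "verified": true}

arrows below run writer -> reader for Shipment
forward on Shipment — v1 reading data written by v2:
  Role -> Role, writer required: kind aligns to kind
  Geo -> Geo, writer optional: addr aligns to addr
  int32 -> int32, writer required: quantity aligns to quantity
  int32 -> int32, writer required: duration aligns to duration
  bool -> bool, writer required: verified aligns to verified
  bytes -> bytes, writer required: addr.avatar aligns to addr.avatar
  bool -> bool, writer required: addr.active aligns to addr.active
  writer field addr.signature has no reader counterpart
  writer field addr.checksum has no reader counterpart
  => no violations; forward on Shipment: COMPATIBLE
migrating the Shipment value to v1:
  kind := "OWNER"
  addr := null (not supplied -> null)
  quantity := -7
  duration := 12
  verified := true
  => decoded: {"kind": "OWNER", "addr": null, "quantity": -7, "duration": 12, "verified": true}
the rest of the Shipment diff is inert for this question:
  added field checksum to record Geo: required bytes, tag 9, default 0xC0DE (in v2 it sits last) -> fires no rule on Shipment, leaving the asked answer as it is
  field verified in record Shipment: optional changed to required -> fires only in the backward direction of Shipment, which is not asked here
  added field signature to record Geo: required bytes, tag 6, default 0x1A2B (in v2 it sits immediately before avatar) -> fires no rule on Shipment, leaving the asked answer as it is


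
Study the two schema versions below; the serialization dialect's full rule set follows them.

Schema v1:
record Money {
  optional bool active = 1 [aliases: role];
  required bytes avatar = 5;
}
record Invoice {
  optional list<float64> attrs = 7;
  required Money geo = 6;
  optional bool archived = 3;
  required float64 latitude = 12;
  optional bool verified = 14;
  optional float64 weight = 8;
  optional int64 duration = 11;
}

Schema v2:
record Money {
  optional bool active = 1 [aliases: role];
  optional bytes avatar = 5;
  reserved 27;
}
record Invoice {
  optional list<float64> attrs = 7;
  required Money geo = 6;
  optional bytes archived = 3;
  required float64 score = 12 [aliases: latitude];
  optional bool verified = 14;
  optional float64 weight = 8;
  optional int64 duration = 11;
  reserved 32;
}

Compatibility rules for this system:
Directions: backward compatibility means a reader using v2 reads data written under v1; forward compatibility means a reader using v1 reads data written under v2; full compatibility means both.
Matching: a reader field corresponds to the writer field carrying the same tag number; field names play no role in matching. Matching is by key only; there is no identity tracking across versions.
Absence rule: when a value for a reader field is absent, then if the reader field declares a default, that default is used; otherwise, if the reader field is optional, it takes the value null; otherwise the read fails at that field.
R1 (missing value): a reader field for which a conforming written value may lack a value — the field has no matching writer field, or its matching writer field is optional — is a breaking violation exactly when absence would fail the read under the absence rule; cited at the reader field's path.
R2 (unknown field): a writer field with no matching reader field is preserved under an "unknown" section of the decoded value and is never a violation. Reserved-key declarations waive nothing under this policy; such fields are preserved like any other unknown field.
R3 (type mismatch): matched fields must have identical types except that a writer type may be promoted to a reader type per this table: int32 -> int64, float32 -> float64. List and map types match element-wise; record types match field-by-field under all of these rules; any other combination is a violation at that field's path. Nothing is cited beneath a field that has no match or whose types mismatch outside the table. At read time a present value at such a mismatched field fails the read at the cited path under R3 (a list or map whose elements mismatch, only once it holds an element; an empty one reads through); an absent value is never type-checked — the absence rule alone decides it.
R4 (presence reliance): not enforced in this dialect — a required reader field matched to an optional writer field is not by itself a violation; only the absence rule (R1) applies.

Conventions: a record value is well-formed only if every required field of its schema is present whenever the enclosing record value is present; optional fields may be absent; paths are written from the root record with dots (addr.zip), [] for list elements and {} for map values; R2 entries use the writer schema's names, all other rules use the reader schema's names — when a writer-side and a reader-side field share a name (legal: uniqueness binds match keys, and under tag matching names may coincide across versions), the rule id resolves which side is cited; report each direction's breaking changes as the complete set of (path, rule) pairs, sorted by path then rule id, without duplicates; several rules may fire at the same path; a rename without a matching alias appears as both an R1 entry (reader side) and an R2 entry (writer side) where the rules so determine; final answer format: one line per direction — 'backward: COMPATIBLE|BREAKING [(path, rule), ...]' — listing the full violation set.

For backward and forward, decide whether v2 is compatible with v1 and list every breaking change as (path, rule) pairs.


backward: BREAKING [(archived, R3)]; forward: BREAKING [(archived, R3), (geo.avatar, R1)]

arrows below run writer -> reader for Invoice
backward for Invoice (reader v2, writer v1):
  list<float64> -> list<float64>, writer optional: attrs aligns to attrs
  Money -> Money, writer required: geo aligns to geo
  bool -> bytes, writer optional: archived aligns to archived
  float64 -> float64, writer required: score aligns to latitude
  bool -> bool, writer optional: verified aligns to verified
  float64 -> float64, writer optional: weight aligns to weight
  int64 -> int64, writer optional: duration aligns to duration
  bool -> bool, writer optional: geo.active aligns to geo.active
  bytes -> bytes, writer required: geo.avatar aligns to geo.avatar
  violation R3 at archived
  => 1 violation(s): backward is BREAKING for Invoice
forward for Invoice (reader v1, writer v2):
  list<float64> -> list<float64>, writer optional: attrs aligns to attrs
  Money -> Money, writer required: geo aligns to geo
  bytes -> bool, writer optional: archived aligns to archived
  float64 -> float64, writer required: latitude aligns to score
  bool -> bool, writer optional: verified aligns to verified
  float64 -> float64, writer optional: weight aligns to weight
  int64 -> int64, writer optional: duration aligns to duration
  bool -> bool, writer optional: geo.active aligns to geo.active
  bytes -> bytes, writer optional: geo.avatar aligns to geo.avatar
  violation R3 at archived
  violation R1 at geo.avatar
  => 2 violation(s): forward is BREAKING for Invoice


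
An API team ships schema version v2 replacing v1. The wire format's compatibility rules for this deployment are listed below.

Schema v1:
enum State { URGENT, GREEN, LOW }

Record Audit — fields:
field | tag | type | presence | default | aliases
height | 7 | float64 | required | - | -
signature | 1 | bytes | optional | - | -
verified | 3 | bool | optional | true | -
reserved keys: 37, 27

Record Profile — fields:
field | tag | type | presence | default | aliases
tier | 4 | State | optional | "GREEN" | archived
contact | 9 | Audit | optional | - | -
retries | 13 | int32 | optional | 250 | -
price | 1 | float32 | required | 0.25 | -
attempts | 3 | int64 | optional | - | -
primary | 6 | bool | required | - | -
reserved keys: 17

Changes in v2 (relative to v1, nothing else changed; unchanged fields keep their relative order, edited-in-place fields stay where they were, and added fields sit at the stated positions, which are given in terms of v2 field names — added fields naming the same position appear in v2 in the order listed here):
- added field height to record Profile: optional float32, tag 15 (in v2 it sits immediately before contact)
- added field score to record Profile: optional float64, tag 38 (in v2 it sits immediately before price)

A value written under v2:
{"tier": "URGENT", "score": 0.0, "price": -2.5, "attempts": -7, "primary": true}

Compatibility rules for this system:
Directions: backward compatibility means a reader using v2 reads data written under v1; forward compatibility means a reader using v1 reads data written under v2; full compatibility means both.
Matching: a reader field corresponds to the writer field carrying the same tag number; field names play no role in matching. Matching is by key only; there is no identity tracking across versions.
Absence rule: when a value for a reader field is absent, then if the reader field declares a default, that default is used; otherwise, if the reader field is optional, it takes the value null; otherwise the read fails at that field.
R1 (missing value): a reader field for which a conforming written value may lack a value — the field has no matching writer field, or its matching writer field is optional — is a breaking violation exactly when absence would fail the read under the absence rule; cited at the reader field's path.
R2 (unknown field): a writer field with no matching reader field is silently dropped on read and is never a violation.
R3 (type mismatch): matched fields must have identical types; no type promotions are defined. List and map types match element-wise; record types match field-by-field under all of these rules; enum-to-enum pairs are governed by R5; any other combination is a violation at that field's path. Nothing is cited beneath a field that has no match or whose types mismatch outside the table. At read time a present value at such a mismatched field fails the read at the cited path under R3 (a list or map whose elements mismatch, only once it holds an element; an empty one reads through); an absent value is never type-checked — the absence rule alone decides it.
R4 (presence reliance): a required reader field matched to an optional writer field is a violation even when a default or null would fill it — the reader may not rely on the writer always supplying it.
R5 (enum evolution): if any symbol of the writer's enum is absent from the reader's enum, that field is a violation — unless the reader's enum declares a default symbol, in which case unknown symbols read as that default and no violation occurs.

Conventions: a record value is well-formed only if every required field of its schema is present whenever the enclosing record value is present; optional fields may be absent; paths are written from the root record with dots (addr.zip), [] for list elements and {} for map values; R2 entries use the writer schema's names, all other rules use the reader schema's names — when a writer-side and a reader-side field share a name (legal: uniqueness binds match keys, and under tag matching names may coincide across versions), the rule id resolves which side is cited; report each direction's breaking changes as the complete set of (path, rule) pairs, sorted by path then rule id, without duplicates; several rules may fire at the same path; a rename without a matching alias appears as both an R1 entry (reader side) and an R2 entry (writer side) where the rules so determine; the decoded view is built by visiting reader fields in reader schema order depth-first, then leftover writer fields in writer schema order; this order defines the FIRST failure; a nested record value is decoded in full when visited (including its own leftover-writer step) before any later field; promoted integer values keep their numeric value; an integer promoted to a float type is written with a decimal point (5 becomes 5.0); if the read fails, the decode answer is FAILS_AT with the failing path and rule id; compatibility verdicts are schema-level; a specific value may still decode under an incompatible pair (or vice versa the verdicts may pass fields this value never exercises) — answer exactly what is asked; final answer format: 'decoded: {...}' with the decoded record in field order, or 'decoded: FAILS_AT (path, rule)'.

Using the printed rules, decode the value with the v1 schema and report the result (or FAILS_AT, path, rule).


each type pair in Profile: writer, then reader
decode (reader v1):
  tier := "URGENT"
  contact := null (absent, optional -> null)
  retries := 250 (absent -> default)
  price := -2.5
  attempts := -7
  primary := true
  writer score: unknown -> dropped
  => decoded: {"tier": "URGENT", "contact": null, "retries": 250, "price": -2.5, "attempts": -7, "primary": true}
remaining Profile differences; none change what is asked:
  added field score to record Profile: optional float64, tag 38 (in v2 it sits immediately before price) -> inert under this dialect — no rule fires on Profile and the result does not move
  added field height to record Profile: optional float32, tag 15 (in v2 it sits immediately before contact) -> inert under this dialect — no rule fires on Profile and the result does not move

decoded: {"tier": "URGENT", "contact": null, "retries": 250, "price": -2.5, "attempts": -7, "primary": true}
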